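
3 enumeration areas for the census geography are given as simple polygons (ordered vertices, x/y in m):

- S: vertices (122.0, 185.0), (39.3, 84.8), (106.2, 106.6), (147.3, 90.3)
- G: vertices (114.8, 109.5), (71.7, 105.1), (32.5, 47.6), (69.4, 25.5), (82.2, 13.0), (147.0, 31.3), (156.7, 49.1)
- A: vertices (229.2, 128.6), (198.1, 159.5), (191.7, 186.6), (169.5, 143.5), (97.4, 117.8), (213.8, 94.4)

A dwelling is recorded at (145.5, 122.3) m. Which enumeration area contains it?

A

Cast a ray rightward from (145.5, 122.3). For each polygon, the edges (by vertex number in listed order) whose endpoints lie on opposite sides of y = 122.3, where each meets that height, and whether that is right or left of the point:
S: 1–2 at x≈70.25 (left), 4–1 at x≈138.75 (left) → 0 crossings.
G: no edge straddles that height → 0 crossings.
A: 4–5 at x≈110.02 (left), 6–1 at x≈226.36 (right) → 1 crossing.
Only A has an odd count, so the point is inside A.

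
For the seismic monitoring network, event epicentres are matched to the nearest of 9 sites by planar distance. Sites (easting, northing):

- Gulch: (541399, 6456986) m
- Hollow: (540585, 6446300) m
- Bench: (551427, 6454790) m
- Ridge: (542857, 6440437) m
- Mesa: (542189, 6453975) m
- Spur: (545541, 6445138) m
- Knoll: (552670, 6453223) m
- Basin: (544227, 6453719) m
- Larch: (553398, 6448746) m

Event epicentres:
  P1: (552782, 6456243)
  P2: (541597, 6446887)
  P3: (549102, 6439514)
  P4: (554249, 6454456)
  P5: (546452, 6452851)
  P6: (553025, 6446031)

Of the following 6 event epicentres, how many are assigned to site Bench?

P1 → Bench
P2 → Hollow
P3 → Ridge
P4 → Knoll
P5 → Basin
P6 → Larch
1 of the 6 goes to Bench.

1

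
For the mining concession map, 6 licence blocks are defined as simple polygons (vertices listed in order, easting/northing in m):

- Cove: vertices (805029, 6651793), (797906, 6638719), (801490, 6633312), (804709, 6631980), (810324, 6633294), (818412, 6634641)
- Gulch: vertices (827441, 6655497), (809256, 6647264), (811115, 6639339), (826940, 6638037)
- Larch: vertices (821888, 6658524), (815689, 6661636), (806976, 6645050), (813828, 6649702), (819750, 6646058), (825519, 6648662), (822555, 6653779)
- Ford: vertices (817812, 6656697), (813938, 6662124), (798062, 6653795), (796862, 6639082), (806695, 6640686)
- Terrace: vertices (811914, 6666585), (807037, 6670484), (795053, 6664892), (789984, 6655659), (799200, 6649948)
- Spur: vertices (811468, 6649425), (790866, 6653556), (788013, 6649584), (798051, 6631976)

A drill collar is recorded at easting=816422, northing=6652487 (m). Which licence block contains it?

Cast a ray rightward from (816422, 6652487). For each polygon, the edges (by vertex number in listed order) whose endpoints lie on opposite sides of northing = 6652487, where each meets that height, and whether that is right or left of the point:
Cove: no edge straddles that height → 0 crossings.
Gulch: 1–2 at easting≈820792.5 (right), 4–1 at easting≈827354.6 (right) → 2 crossings.
Larch: 2–3 at easting≈810882.8 (left), 6–7 at easting≈823303.4 (right) → 1 crossing.
Ford: 3–4 at easting≈797955.3 (left), 5–1 at easting≈814888.8 (left) → 0 crossings.
Terrace: 4–5 at easting≈795102.7 (left), 5–1 at easting≈801140.3 (left) → 0 crossings.
Spur: 1–2 at easting≈796197.3 (left), 2–3 at easting≈790098.2 (left) → 0 crossings.
Only Larch has an odd count, so the point is inside Larch.

Larch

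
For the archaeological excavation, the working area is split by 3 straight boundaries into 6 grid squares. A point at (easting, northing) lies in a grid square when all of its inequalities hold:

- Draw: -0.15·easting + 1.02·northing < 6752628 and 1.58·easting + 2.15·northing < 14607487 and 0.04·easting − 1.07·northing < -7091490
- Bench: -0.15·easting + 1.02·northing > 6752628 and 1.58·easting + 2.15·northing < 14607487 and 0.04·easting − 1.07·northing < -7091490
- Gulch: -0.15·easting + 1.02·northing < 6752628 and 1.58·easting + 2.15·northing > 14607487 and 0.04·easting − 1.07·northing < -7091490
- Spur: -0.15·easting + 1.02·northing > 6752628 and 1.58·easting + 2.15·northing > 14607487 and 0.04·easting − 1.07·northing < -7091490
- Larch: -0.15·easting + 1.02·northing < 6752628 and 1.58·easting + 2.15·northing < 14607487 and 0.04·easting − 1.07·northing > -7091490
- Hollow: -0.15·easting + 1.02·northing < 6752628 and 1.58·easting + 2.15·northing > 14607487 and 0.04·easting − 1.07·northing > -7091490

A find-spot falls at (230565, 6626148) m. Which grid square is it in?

Hollow

-0.15·230565 + 1.02·6626148 = 6724086.210, which is < 6752628
1.58·230565 + 2.15·6626148 = 14610510.900, which is > 14607487
0.04·230565 − 1.07·6626148 = -7080755.760, which is > -7091490
This sign pattern matches Hollow.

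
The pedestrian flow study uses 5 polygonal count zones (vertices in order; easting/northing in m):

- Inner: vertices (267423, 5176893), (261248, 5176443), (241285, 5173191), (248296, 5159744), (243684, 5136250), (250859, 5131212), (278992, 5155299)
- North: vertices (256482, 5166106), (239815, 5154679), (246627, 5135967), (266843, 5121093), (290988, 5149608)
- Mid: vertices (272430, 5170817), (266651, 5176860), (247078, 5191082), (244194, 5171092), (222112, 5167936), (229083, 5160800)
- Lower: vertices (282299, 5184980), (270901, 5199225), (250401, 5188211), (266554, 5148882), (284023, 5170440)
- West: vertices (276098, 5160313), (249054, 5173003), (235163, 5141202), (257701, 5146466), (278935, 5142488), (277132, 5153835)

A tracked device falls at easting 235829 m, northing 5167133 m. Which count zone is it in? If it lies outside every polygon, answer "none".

Cast a ray rightward from (235829, 5167133). For each polygon, the edges (by vertex number in listed order) whose endpoints lie on opposite sides of northing = 5167133, where each meets that height, and whether that is right or left of the point:
Inner: 3–4 at easting≈244443.5 (right), 7–1 at easting≈272651.9 (right) → 2 crossings.
North: no edge straddles that height → 0 crossings.
Mid: 5–6 at easting≈222896.4 (left), 6–1 at easting≈256488.1 (right) → 1 crossing.
Lower: 3–4 at easting≈259058.0 (right), 4–5 at easting≈281343.3 (right) → 2 crossings.
West: 1–2 at easting≈261563.7 (right), 2–3 at easting≈246489.9 (right) → 2 crossings.
Only Mid has an odd count, so the point is inside Mid.

Mid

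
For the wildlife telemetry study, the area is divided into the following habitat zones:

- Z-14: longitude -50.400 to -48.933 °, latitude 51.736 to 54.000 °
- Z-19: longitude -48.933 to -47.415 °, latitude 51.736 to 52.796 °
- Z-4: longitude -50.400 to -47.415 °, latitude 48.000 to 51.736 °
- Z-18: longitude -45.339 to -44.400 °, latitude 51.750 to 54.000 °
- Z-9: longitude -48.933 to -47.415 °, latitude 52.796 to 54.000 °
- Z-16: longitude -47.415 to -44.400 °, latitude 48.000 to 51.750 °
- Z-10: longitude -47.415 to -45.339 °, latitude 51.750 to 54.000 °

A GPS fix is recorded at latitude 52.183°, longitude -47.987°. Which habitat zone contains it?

The point has longitude = -47.987 and latitude = 52.183.
Only Z-19 satisfies -48.933 ≤ longitude ≤ -47.415 and 51.736 ≤ latitude ≤ 52.796.

Z-19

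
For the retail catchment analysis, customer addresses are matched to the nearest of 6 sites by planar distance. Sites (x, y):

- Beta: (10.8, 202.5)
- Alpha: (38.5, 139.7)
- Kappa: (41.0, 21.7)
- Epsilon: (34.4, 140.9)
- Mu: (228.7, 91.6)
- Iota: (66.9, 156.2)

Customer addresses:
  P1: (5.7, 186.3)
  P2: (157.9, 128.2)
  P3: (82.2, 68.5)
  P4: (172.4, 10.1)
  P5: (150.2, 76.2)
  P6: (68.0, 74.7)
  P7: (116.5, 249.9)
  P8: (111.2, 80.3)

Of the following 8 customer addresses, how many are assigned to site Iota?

P1 → Beta
P2 → Mu
P3 → Kappa
P4 → Mu
P5 → Mu
P6 → Kappa
P7 → Iota
P8 → Iota
2 of the 8 go to Iota.

2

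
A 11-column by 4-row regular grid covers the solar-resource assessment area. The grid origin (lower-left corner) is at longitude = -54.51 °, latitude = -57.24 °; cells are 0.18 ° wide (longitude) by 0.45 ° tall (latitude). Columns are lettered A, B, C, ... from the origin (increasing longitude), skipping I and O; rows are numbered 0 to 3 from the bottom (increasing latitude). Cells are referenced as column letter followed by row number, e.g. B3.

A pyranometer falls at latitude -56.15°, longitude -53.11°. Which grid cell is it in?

Column index: ⌊(-53.11 − -54.51) / 0.18⌋ = ⌊7.778⌋ = 7 → column H
Row offset from origin: ⌊(-56.15 − -57.24) / 0.45⌋ = ⌊2.422⌋ = 2 → row 2

H2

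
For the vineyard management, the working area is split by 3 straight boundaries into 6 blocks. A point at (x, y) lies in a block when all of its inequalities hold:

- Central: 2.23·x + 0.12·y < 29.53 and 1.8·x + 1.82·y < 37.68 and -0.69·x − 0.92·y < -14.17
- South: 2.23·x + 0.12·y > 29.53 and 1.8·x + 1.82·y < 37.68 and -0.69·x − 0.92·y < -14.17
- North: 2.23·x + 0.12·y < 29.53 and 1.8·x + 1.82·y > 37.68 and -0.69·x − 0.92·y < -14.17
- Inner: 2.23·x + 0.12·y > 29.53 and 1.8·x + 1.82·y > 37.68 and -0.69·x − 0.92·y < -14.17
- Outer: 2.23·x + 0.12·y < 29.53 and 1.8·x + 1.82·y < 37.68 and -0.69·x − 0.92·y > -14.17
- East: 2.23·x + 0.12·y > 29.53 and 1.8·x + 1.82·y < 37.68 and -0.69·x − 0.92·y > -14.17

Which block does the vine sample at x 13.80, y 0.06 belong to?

2.23·13.80 + 0.12·0.06 = 30.781, which is > 29.53
1.8·13.80 + 1.82·0.06 = 24.949, which is < 37.68
-0.69·13.80 − 0.92·0.06 = -9.577, which is > -14.17
This sign pattern matches East.

East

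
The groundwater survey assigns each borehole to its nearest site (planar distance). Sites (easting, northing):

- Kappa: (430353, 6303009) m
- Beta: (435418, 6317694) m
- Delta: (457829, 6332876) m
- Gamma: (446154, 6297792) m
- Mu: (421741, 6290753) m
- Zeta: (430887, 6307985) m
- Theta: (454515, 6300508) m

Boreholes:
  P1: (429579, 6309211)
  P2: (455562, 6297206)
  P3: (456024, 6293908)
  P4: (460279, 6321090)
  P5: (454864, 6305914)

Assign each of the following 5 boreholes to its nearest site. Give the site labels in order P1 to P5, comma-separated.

Zeta, Theta, Theta, Delta, Theta

P1 → Zeta (d²=3213940.00)
P2 → Theta (d²=11999413.00)
P3 → Theta (d²=45837081.00)
P4 → Delta (d²=144912296.00)
P5 → Theta (d²=29346637.00)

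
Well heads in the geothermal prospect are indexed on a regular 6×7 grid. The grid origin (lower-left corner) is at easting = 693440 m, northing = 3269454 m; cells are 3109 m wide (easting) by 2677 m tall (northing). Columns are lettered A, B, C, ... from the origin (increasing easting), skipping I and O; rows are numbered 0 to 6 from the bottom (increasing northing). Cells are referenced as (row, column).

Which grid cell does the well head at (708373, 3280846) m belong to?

Column index: ⌊(708373 − 693440) / 3109⌋ = ⌊4.803⌋ = 4 → column E
Row offset from origin: ⌊(3280846 − 3269454) / 2677⌋ = ⌊4.256⌋ = 4 → row 4

(4, E)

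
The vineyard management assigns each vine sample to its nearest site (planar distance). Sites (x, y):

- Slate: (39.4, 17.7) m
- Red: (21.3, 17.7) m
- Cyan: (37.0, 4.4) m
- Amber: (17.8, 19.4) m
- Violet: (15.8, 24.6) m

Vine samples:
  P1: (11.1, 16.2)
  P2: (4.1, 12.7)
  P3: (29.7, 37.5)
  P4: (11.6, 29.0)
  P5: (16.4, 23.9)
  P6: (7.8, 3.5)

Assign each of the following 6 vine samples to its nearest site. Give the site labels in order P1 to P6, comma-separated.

P1 → Amber (d²=55.13)
P2 → Amber (d²=232.58)
P3 → Violet (d²=359.62)
P4 → Violet (d²=37.00)
P5 → Violet (d²=0.85)
P6 → Amber (d²=352.81)

Amber, Amber, Violet, Violet, Violet, Amber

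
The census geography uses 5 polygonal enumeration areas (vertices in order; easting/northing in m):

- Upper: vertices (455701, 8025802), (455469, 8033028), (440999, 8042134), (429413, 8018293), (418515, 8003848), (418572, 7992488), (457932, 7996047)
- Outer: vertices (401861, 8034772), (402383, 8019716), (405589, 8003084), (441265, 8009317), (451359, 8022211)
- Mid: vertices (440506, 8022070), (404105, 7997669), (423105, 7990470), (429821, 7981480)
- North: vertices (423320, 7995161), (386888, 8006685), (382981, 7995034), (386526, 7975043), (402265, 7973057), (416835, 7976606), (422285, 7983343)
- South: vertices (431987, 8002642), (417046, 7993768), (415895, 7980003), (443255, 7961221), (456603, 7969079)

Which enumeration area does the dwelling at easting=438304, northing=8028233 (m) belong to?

Cast a ray rightward from (438304, 8028233). For each polygon, the edges (by vertex number in listed order) whose endpoints lie on opposite sides of northing = 8028233, where each meets that height, and whether that is right or left of the point:
Upper: 1–2 at easting≈455622.9 (right), 3–4 at easting≈434243.5 (left) → 1 crossing.
Outer: 1–2 at easting≈402087.7 (left), 5–1 at easting≈427628.6 (left) → 0 crossings.
Mid: no edge straddles that height → 0 crossings.
North: no edge straddles that height → 0 crossings.
South: no edge straddles that height → 0 crossings.
Only Upper has an odd count, so the point is inside Upper.

Upper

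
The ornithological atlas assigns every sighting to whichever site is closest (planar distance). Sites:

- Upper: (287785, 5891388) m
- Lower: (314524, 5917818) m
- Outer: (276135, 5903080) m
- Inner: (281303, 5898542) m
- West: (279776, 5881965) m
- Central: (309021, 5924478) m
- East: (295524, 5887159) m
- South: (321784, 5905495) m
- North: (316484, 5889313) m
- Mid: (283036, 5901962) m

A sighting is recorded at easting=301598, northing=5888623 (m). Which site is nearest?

East

Squared distances to each site:
Upper: 198444194.000; Lower: 1019429501.000; Outer: 857369218.000; Inner: 510273586.000; West: 520528648.000; Central: 1340681954.000; East: 39036772.000; South: 692138980.000; North: 222069096.000; Mid: 522476765.000.
Minimum at East.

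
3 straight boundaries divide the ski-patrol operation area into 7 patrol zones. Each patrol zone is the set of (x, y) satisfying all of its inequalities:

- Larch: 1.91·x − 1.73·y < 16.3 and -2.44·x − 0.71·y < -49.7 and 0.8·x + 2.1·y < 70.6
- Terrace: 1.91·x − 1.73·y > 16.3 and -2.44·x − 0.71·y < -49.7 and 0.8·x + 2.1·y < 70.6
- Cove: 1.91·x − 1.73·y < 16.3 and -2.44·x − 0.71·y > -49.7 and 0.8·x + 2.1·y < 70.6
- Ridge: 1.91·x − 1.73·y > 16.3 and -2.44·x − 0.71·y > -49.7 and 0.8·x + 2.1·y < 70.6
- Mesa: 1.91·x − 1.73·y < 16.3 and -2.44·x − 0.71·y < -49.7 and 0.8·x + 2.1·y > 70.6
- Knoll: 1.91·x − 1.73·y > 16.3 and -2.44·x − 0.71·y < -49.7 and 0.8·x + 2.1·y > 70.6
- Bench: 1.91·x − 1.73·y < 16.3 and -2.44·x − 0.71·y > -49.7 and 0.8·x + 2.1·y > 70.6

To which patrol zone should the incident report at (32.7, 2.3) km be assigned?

1.91·32.7 − 1.73·2.3 = 58.478, which is > 16.3
-2.44·32.7 − 0.71·2.3 = -81.421, which is < -49.7
0.8·32.7 + 2.1·2.3 = 30.990, which is < 70.6
This sign pattern matches Terrace.

Terrace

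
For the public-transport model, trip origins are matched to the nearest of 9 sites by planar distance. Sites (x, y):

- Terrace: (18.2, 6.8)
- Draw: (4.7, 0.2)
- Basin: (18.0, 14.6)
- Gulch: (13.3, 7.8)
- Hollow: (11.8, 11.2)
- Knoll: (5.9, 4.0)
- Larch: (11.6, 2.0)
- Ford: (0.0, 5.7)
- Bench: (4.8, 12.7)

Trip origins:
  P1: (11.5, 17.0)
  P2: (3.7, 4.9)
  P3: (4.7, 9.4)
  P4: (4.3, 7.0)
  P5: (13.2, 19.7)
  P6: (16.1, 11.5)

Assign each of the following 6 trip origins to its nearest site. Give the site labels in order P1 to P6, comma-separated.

P1 → Hollow (d²=33.73)
P2 → Knoll (d²=5.65)
P3 → Bench (d²=10.90)
P4 → Knoll (d²=11.56)
P5 → Basin (d²=49.05)
P6 → Basin (d²=13.22)

Hollow, Knoll, Bench, Knoll, Basin, Basin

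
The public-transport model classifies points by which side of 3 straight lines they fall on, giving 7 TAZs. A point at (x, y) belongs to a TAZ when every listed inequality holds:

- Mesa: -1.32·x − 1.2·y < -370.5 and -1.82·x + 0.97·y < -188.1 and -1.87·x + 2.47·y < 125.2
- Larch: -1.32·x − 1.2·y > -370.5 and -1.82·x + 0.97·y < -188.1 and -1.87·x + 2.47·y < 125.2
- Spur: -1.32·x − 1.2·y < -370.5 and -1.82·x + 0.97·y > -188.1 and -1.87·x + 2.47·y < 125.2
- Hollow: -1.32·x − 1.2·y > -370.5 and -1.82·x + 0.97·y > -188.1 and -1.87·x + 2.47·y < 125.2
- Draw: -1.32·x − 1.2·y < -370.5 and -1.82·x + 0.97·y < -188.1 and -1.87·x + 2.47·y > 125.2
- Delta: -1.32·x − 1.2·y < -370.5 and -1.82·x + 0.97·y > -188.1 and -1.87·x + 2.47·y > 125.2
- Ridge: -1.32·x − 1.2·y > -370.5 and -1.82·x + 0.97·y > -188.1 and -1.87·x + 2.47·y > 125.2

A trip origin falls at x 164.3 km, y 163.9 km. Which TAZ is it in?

-1.32·164.3 − 1.2·163.9 = -413.556, which is < -370.5
-1.82·164.3 + 0.97·163.9 = -140.043, which is > -188.1
-1.87·164.3 + 2.47·163.9 = 97.592, which is < 125.2
This sign pattern matches Spur.

Spur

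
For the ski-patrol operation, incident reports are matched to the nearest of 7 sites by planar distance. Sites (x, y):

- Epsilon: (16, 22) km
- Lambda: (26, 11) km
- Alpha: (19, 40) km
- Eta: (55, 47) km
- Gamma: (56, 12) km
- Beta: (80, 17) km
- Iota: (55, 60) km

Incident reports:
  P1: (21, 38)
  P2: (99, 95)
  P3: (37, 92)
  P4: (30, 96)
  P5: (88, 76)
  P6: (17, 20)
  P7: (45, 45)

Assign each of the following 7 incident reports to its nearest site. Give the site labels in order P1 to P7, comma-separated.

P1 → Alpha (d²=8.00)
P2 → Iota (d²=3161.00)
P3 → Iota (d²=1348.00)
P4 → Iota (d²=1921.00)
P5 → Iota (d²=1345.00)
P6 → Epsilon (d²=5.00)
P7 → Eta (d²=104.00)

Alpha, Iota, Iota, Iota, Iota, Epsilon, Eta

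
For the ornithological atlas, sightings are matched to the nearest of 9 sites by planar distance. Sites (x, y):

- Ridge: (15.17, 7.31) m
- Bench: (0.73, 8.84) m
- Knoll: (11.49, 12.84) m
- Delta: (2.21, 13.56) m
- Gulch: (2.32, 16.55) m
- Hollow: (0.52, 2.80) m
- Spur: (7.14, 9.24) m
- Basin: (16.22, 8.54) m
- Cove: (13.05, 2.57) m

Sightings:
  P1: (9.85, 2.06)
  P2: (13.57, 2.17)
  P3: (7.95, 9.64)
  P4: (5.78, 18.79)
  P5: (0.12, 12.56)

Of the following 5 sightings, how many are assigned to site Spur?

1

P1 → Cove
P2 → Cove
P3 → Spur
P4 → Gulch
P5 → Delta
1 of the 5 goes to Spur.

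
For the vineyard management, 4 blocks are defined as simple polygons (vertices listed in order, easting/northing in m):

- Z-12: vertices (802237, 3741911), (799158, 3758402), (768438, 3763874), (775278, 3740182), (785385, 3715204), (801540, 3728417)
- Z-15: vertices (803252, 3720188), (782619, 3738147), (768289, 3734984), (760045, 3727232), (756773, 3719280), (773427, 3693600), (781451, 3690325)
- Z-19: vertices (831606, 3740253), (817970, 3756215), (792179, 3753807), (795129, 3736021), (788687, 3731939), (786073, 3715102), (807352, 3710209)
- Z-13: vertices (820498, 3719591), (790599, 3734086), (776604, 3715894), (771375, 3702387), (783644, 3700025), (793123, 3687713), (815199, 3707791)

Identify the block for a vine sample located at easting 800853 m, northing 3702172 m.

Z-13

Cast a ray rightward from (800853, 3702172). For each polygon, the edges (by vertex number in listed order) whose endpoints lie on opposite sides of northing = 3702172, where each meets that height, and whether that is right or left of the point:
Z-12: no edge straddles that height → 0 crossings.
Z-15: 5–6 at easting≈767867.9 (left), 7–1 at easting≈790099.7 (left) → 0 crossings.
Z-19: no edge straddles that height → 0 crossings.
Z-13: 4–5 at easting≈772491.8 (left), 6–7 at easting≈809020.8 (right) → 1 crossing.
Only Z-13 has an odd count, so the point is inside Z-13.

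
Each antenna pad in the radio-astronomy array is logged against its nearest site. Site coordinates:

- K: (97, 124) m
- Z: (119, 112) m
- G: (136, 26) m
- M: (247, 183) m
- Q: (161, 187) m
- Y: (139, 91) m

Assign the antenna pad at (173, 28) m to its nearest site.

Squared distances to each site:
K: 14992.000; Z: 9972.000; G: 1373.000; M: 29501.000; Q: 25425.000; Y: 5125.000.
Minimum at G.

G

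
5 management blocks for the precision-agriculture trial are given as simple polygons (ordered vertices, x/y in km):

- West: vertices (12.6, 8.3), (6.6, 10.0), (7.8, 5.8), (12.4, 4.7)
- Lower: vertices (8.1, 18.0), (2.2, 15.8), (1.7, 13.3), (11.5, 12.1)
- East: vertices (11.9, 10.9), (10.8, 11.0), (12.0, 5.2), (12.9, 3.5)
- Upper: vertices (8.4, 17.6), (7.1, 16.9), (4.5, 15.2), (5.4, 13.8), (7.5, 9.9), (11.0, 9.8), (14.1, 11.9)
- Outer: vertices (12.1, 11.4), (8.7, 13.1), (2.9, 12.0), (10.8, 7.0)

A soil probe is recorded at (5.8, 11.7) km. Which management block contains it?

Outer

Cast a ray rightward from (5.8, 11.7). For each polygon, the edges (by vertex number in listed order) whose endpoints lie on opposite sides of y = 11.7, where each meets that height, and whether that is right or left of the point:
West: no edge straddles that height → 0 crossings.
Lower: no edge straddles that height → 0 crossings.
East: no edge straddles that height → 0 crossings.
Upper: 4–5 at x≈6.53 (right), 6–7 at x≈13.80 (right) → 2 crossings.
Outer: 1–2 at x≈11.50 (right), 3–4 at x≈3.37 (left) → 1 crossing.
Only Outer has an odd count, so the point is inside Outer.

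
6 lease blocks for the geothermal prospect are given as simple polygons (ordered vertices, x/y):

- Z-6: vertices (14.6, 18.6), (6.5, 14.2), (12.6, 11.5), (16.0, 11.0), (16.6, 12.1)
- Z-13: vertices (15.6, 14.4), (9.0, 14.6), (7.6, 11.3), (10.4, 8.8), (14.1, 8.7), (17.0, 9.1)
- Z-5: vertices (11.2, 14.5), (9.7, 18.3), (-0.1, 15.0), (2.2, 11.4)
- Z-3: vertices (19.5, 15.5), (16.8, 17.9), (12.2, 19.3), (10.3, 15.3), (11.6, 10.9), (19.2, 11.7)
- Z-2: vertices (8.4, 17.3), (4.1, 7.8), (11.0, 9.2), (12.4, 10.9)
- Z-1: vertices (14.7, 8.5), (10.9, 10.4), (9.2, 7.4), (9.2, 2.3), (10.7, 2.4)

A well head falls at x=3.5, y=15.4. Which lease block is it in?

Cast a ray rightward from (3.5, 15.4). For each polygon, the edges (by vertex number in listed order) whose endpoints lie on opposite sides of y = 15.4, where each meets that height, and whether that is right or left of the point:
Z-6: 1–2 at x≈8.71 (right), 5–1 at x≈15.58 (right) → 2 crossings.
Z-13: no edge straddles that height → 0 crossings.
Z-5: 1–2 at x≈10.84 (right), 2–3 at x≈1.09 (left) → 1 crossing.
Z-3: 3–4 at x≈10.35 (right), 6–1 at x≈19.49 (right) → 2 crossings.
Z-2: 1–2 at x≈7.54 (right), 4–1 at x≈9.59 (right) → 2 crossings.
Z-1: no edge straddles that height → 0 crossings.
Only Z-5 has an odd count, so the point is inside Z-5.

Z-5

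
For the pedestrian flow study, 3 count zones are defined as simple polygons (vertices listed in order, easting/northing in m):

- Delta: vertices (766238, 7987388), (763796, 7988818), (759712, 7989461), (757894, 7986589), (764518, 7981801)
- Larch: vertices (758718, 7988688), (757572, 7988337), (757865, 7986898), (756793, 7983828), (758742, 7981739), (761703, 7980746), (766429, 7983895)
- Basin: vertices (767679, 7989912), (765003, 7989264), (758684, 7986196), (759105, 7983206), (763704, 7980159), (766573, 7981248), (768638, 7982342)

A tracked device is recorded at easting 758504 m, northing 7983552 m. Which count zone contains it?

Cast a ray rightward from (758504, 7983552). For each polygon, the edges (by vertex number in listed order) whose endpoints lie on opposite sides of northing = 7983552, where each meets that height, and whether that is right or left of the point:
Delta: 4–5 at easting≈762095.6 (right), 5–1 at easting≈765057.1 (right) → 2 crossings.
Larch: 4–5 at easting≈757050.5 (left), 6–7 at easting≈765914.2 (right) → 1 crossing.
Basin: 3–4 at easting≈759056.3 (right), 7–1 at easting≈768484.7 (right) → 2 crossings.
Only Larch has an odd count, so the point is inside Larch.

Larch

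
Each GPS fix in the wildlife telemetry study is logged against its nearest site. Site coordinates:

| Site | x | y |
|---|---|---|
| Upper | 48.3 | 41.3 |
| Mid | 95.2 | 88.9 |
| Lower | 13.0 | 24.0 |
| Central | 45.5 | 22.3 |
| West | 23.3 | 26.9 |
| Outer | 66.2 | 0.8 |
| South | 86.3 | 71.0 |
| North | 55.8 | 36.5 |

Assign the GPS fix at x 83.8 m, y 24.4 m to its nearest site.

Outer

Squared distances to each site:
Upper: 1545.860; Mid: 4290.210; Lower: 5012.800; Central: 1471.300; West: 3666.500; Outer: 866.720; South: 2177.810; North: 930.410.
Minimum at Outer.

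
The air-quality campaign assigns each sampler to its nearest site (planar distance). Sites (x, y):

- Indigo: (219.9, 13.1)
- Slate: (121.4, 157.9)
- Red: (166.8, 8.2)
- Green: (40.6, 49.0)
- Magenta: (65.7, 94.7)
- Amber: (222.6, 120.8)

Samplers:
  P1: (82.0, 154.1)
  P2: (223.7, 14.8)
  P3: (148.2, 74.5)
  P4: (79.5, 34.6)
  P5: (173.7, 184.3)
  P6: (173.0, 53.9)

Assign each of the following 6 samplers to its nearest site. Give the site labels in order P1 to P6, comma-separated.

Slate, Indigo, Red, Green, Slate, Red

P1 → Slate (d²=1566.80)
P2 → Indigo (d²=17.33)
P3 → Red (d²=4741.65)
P4 → Green (d²=1720.57)
P5 → Slate (d²=3432.25)
P6 → Red (d²=2126.93)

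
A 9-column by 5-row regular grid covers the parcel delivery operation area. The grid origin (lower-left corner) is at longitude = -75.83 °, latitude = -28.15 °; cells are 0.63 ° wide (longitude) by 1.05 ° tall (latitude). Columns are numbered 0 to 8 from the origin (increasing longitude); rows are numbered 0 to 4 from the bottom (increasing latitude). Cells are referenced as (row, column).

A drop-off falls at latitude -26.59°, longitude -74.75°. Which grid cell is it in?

Column index: ⌊(-74.75 − -75.83) / 0.63⌋ = ⌊1.714⌋ = 1
Row offset from origin: ⌊(-26.59 − -28.15) / 1.05⌋ = ⌊1.486⌋ = 1 → row 1

(1, 1)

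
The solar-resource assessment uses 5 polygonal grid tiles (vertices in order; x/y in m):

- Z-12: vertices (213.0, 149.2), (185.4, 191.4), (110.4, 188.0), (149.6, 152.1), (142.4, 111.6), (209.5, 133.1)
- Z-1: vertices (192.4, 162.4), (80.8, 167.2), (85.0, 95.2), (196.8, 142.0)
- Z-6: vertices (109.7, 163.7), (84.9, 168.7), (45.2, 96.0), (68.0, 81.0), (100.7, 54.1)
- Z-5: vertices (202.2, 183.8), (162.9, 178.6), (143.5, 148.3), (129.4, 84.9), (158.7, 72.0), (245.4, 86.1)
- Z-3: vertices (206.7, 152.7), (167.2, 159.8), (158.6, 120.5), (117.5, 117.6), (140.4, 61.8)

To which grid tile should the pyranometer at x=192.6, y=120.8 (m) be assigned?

Z-5

Cast a ray rightward from (192.6, 120.8). For each polygon, the edges (by vertex number in listed order) whose endpoints lie on opposite sides of y = 120.8, where each meets that height, and whether that is right or left of the point:
Z-12: 4–5 at x≈144.04 (left), 5–6 at x≈171.11 (left) → 0 crossings.
Z-1: 2–3 at x≈83.51 (left), 3–4 at x≈146.16 (left) → 0 crossings.
Z-6: 2–3 at x≈58.74 (left), 5–1 at x≈106.18 (left) → 0 crossings.
Z-5: 3–4 at x≈137.38 (left), 6–1 at x≈230.06 (right) → 1 crossing.
Z-3: 2–3 at x≈158.67 (left), 5–1 at x≈183.43 (left) → 0 crossings.
Only Z-5 has an odd count, so the point is inside Z-5.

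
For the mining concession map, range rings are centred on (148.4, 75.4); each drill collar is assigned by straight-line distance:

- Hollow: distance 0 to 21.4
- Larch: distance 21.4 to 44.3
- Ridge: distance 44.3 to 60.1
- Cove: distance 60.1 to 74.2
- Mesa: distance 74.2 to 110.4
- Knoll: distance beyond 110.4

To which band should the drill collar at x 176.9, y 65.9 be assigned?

Larch

Distance = √((176.9−148.4)² + (65.9−75.4)²) = √(812.250 + 90.250) = 30.042.
21.4 ≤ 30.042 < 44.3 → Larch.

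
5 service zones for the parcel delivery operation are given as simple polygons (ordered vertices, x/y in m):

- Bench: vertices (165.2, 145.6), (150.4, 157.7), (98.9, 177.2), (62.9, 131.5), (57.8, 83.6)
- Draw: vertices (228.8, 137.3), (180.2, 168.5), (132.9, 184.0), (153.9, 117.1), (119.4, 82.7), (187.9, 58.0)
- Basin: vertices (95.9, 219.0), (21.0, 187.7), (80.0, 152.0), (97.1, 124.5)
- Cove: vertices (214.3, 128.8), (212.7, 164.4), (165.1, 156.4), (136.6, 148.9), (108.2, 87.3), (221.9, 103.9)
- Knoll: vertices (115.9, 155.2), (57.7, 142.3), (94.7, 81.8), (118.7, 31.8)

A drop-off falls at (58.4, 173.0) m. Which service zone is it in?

Basin

Cast a ray rightward from (58.4, 173.0). For each polygon, the edges (by vertex number in listed order) whose endpoints lie on opposite sides of y = 173.0, where each meets that height, and whether that is right or left of the point:
Bench: 2–3 at x≈109.99 (right), 3–4 at x≈95.59 (right) → 2 crossings.
Draw: 2–3 at x≈166.47 (right), 3–4 at x≈136.35 (right) → 2 crossings.
Basin: 2–3 at x≈45.29 (left), 4–1 at x≈96.48 (right) → 1 crossing.
Cove: no edge straddles that height → 0 crossings.
Knoll: no edge straddles that height → 0 crossings.
Only Basin has an odd count, so the point is inside Basin.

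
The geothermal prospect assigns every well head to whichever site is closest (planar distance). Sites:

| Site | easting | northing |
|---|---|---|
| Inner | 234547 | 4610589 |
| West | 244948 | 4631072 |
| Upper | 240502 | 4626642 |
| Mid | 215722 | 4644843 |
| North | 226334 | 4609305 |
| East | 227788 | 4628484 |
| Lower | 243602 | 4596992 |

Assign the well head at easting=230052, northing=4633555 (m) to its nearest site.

East

Squared distances to each site:
Inner: 547642181.000; West: 228056105.000; Upper: 156992069.000; Mid: 332767844.000; North: 601886024.000; East: 30840737.000; Lower: 1520455469.000.
Minimum at East.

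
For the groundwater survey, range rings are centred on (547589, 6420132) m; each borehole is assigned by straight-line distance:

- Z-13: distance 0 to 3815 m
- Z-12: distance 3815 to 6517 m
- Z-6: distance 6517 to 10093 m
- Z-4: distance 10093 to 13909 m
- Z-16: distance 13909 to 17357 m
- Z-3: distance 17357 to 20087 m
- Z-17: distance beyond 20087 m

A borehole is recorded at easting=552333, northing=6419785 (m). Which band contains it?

Distance = √((552333−547589)² + (6419785−6420132)²) = √(22505536.000 + 120409.000) = 4756.674 m.
3815 ≤ 4756.674 < 6517 → Z-12.

Z-12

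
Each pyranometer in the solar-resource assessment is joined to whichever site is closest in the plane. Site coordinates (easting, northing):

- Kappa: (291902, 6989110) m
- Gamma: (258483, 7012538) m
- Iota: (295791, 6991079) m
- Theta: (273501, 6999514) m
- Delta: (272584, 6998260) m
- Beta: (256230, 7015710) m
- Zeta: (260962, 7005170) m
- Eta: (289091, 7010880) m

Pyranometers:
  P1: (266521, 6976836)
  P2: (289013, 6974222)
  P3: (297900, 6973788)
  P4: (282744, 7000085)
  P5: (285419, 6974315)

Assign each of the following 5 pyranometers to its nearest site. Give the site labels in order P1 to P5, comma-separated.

Delta, Kappa, Kappa, Theta, Kappa

P1 → Delta (d²=495747745.00)
P2 → Kappa (d²=229998865.00)
P3 → Kappa (d²=270739688.00)
P4 → Theta (d²=85759090.00)
P5 → Kappa (d²=260921314.00)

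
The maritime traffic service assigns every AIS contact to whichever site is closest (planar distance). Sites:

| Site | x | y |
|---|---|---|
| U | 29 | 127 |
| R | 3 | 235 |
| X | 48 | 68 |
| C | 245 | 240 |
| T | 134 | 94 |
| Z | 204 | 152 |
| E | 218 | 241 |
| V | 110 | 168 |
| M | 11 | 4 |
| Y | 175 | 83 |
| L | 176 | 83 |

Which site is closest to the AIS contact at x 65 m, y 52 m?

Squared distances to each site:
U: 6921.000; R: 37333.000; X: 545.000; C: 67744.000; T: 6525.000; Z: 29321.000; E: 59130.000; V: 15481.000; M: 5220.000; Y: 13061.000; L: 13282.000.
Minimum at X.

X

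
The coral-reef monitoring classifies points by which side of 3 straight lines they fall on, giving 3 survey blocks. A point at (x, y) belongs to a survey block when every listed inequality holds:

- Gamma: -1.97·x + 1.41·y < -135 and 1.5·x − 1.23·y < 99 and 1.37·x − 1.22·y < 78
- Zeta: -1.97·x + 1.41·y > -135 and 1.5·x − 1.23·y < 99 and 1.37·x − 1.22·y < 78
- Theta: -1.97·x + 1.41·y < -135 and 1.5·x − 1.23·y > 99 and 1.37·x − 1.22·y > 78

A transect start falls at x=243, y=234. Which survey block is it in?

Gamma

-1.97·243 + 1.41·234 = -148.770, which is < -135
1.5·243 − 1.23·234 = 76.680, which is < 99
1.37·243 − 1.22·234 = 47.430, which is < 78
This sign pattern matches Gamma.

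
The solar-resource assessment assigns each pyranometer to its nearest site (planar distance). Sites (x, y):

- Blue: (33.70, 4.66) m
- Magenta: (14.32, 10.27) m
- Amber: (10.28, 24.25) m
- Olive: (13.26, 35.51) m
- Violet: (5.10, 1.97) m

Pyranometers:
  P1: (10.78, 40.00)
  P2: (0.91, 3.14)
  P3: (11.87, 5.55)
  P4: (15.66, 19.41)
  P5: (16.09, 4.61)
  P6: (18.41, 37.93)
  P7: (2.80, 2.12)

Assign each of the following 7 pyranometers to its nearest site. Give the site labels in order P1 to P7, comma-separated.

Olive, Violet, Magenta, Amber, Magenta, Olive, Violet

P1 → Olive (d²=26.31)
P2 → Violet (d²=18.92)
P3 → Magenta (d²=28.28)
P4 → Amber (d²=52.37)
P5 → Magenta (d²=35.17)
P6 → Olive (d²=32.38)
P7 → Violet (d²=5.31)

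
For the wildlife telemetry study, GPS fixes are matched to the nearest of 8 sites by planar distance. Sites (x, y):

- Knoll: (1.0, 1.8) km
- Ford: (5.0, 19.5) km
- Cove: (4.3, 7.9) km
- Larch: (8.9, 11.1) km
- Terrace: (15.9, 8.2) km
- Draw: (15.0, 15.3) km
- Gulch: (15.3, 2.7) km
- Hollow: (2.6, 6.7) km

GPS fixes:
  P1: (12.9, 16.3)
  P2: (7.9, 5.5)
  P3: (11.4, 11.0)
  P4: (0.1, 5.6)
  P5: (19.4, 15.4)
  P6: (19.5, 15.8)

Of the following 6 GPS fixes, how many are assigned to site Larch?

1

P1 → Draw
P2 → Cove
P3 → Larch
P4 → Hollow
P5 → Draw
P6 → Draw
1 of the 6 goes to Larch.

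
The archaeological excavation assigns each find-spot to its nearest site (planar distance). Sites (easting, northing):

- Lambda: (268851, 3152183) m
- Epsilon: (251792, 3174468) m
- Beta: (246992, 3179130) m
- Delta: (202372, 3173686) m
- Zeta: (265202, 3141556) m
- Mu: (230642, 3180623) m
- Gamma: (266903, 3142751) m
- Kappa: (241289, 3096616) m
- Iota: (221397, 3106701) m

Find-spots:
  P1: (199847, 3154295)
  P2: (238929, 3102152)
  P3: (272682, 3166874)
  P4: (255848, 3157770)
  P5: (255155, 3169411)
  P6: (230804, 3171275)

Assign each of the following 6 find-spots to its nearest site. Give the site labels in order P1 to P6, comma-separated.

P1 → Delta (d²=382386506.00)
P2 → Kappa (d²=36216896.00)
P3 → Lambda (d²=230502042.00)
P4 → Lambda (d²=200292578.00)
P5 → Epsilon (d²=36883018.00)
P6 → Mu (d²=87411348.00)

Delta, Kappa, Lambda, Lambda, Epsilon, Mu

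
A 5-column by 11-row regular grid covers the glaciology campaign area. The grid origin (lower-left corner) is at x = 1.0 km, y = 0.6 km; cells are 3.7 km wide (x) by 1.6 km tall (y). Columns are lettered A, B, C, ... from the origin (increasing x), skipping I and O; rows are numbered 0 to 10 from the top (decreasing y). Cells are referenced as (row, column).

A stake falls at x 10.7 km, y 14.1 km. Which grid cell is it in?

(2, C)

Column index: ⌊(10.7 − 1.0) / 3.7⌋ = ⌊2.622⌋ = 2 → column C
Row offset from origin: ⌊(14.1 − 0.6) / 1.6⌋ = ⌊8.438⌋ = 8 → row 2 (counted from top)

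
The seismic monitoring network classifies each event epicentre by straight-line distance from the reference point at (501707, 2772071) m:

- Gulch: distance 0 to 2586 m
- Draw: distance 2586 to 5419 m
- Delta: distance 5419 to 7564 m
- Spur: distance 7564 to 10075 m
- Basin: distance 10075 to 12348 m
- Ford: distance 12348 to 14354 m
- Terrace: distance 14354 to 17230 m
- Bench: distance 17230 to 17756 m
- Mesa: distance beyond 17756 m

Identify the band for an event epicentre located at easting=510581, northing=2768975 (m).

Spur

Distance = √((510581−501707)² + (2768975−2772071)²) = √(78747876.000 + 9585216.000) = 9398.569 m.
7564 ≤ 9398.569 < 10075 → Spur.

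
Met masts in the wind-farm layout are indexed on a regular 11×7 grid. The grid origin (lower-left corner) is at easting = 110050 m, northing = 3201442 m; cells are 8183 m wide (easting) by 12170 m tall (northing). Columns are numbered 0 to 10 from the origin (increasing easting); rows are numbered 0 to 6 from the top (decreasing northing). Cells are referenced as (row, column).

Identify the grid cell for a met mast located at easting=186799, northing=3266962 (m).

Column index: ⌊(186799 − 110050) / 8183⌋ = ⌊9.379⌋ = 9
Row offset from origin: ⌊(3266962 − 3201442) / 12170⌋ = ⌊5.384⌋ = 5 → row 1 (counted from top)

(1, 9)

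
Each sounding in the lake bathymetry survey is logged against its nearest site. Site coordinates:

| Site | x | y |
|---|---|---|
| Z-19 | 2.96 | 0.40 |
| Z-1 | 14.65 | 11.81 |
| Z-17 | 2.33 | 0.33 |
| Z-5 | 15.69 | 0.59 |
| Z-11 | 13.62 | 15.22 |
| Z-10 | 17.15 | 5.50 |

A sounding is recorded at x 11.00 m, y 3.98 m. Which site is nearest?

Z-5

Squared distances to each site:
Z-19: 77.458; Z-1: 74.631; Z-17: 88.491; Z-5: 33.488; Z-11: 133.202; Z-10: 40.133.
Minimum at Z-5.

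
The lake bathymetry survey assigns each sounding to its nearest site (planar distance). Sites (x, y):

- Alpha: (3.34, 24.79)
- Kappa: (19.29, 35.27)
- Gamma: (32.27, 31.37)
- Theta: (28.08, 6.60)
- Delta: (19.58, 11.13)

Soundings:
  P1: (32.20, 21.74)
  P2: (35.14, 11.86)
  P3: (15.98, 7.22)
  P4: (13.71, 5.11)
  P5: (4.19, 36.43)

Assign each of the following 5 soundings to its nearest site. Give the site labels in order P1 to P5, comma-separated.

Gamma, Theta, Delta, Delta, Alpha

P1 → Gamma (d²=92.74)
P2 → Theta (d²=77.51)
P3 → Delta (d²=28.25)
P4 → Delta (d²=70.70)
P5 → Alpha (d²=136.21)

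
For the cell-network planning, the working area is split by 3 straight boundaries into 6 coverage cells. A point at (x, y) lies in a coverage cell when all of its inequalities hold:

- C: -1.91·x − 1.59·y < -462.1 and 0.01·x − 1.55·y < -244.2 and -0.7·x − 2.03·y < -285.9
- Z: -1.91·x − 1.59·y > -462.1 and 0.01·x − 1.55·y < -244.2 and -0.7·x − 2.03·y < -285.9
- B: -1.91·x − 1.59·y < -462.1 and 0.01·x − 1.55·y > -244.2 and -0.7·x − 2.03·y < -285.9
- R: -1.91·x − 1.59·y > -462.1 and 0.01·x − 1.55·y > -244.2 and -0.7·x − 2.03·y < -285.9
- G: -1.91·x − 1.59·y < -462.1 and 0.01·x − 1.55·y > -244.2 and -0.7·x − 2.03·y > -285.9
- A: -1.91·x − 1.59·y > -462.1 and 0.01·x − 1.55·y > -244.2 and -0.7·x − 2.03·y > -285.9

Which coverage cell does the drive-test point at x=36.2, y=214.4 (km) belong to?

Z

-1.91·36.2 − 1.59·214.4 = -410.038, which is > -462.1
0.01·36.2 − 1.55·214.4 = -331.958, which is < -244.2
-0.7·36.2 − 2.03·214.4 = -460.572, which is < -285.9
This sign pattern matches Z.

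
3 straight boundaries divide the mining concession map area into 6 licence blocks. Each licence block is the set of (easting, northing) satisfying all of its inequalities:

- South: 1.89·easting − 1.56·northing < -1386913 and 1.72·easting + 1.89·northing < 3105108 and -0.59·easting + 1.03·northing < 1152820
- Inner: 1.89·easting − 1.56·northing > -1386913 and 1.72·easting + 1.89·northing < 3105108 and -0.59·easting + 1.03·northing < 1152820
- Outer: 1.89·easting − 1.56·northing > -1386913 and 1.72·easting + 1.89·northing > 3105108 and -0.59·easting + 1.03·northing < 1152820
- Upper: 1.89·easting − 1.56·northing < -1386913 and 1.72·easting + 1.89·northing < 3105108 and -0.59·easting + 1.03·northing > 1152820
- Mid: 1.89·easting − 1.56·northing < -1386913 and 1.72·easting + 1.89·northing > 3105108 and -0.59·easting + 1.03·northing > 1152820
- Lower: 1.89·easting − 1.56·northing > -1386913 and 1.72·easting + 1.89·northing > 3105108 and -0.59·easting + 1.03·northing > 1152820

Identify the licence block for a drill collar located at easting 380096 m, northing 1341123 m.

Lower

1.89·380096 − 1.56·1341123 = -1373770.440, which is > -1386913
1.72·380096 + 1.89·1341123 = 3188487.590, which is > 3105108
-0.59·380096 + 1.03·1341123 = 1157100.050, which is > 1152820
This sign pattern matches Lower.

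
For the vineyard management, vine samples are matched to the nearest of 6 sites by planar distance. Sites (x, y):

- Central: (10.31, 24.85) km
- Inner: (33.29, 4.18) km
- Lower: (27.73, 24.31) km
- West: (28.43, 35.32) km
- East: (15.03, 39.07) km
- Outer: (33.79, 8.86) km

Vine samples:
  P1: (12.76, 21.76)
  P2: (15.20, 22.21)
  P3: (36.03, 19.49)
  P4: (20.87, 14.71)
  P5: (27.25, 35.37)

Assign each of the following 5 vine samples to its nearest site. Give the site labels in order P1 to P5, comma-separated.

P1 → Central (d²=15.55)
P2 → Central (d²=30.88)
P3 → Lower (d²=92.12)
P4 → Lower (d²=139.22)
P5 → West (d²=1.39)

Central, Central, Lower, Lower, West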